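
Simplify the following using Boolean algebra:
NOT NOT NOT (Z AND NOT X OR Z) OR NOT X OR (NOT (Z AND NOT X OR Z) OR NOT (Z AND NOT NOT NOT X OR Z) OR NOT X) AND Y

NOT NOT NOT (Z AND NOT X OR Z) OR NOT X OR (NOT (Z AND NOT X OR Z) OR NOT (Z AND NOT NOT NOT X OR Z) OR NOT X) AND Y
= NOT NOT NOT (Z AND NOT X OR Z) OR NOT X OR (NOT (Z AND NOT X OR Z) OR NOT (Z AND NOT X OR Z) OR NOT X) AND Y   [double negation]
= NOT NOT NOT (Z AND NOT X OR Z) OR NOT X OR (NOT (Z AND NOT X OR Z) OR NOT X) AND Y   [idempotence]
= NOT (Z AND NOT X OR Z) OR NOT X OR (NOT (Z AND NOT X OR Z) OR NOT X) AND Y   [double negation]
= NOT (Z AND NOT X OR Z) OR NOT X   [absorption]
= NOT Z OR NOT X   [absorption]

NOT Z OR NOT X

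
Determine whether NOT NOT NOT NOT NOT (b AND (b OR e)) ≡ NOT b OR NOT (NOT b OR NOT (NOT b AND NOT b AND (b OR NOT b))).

E1: NOT NOT NOT NOT NOT (b AND (b OR e))
    = NOT NOT NOT NOT NOT b   (absorption)
    = NOT NOT NOT b   (double negation)
    = NOT b   (double negation)
E2: NOT b OR NOT (NOT b OR NOT (NOT b AND NOT b AND (b OR NOT b)))
    = NOT b OR NOT (NOT b OR NOT (NOT b AND NOT b))   (complement / identity)
    = NOT b OR NOT (NOT b OR NOT NOT b)   (idempotence)
    = NOT b OR b AND NOT b   (De Morgan)
    = NOT b   (complement / identity)
Both reduce to NOT b, so they are equivalent.

Yes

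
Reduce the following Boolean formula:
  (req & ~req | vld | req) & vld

vld

(req & ~req | vld | req) & vld
= (vld | req) & vld   [complement / identity]
= vld   [absorption]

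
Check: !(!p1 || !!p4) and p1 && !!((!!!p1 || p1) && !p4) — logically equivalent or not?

E1: !(!p1 || !!p4)
    = p1 && !p4   (De Morgan)
E2: p1 && !!((!!!p1 || p1) && !p4)
    = p1 && !!((!p1 || p1) && !p4)   (double negation)
    = p1 && !!!p4   (complement / identity)
    = p1 && !p4   (double negation)
Both reduce to p1 && !p4, so they are equivalent.

Yes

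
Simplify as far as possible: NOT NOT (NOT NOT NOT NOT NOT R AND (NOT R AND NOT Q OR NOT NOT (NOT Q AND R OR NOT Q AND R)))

NOT NOT (NOT NOT NOT NOT NOT R AND (NOT R AND NOT Q OR NOT NOT (NOT Q AND R OR NOT Q AND R)))
= NOT NOT (NOT NOT NOT NOT NOT R AND (NOT R AND NOT Q OR NOT NOT (NOT Q AND R)))   (idempotence)
= NOT NOT (NOT NOT NOT NOT NOT R AND (NOT R AND NOT Q OR NOT Q AND R))   (double negation)
= NOT NOT NOT NOT NOT R AND (NOT R AND NOT Q OR NOT Q AND R)   (double negation)
= NOT NOT NOT NOT NOT R AND NOT Q   (distribution)
= NOT NOT NOT R AND NOT Q   (double negation)
= NOT R AND NOT Q   (double negation)

NOT R AND NOT Q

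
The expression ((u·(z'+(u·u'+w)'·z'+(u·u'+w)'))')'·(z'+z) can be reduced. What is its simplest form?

((u·(z'+(u·u'+w)'·z'+(u·u'+w)'))')'·(z'+z)
= ((u·(z'+(u·u'+w)'))')'·(z'+z)   (absorption)
= ((u·(z'+(u·u'+w)'))')'   (complement / identity)
= u·(z'+(u·u'+w)')   (double negation)
= u·(z'+w')   (complement / identity)

u·(z'+w')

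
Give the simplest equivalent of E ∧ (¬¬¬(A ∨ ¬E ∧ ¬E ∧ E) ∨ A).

E

E ∧ (¬¬¬(A ∨ ¬E ∧ ¬E ∧ E) ∨ A)
= E ∧ (¬¬¬(A ∨ ¬E ∧ E) ∨ A)   — idempotence
= E ∧ (¬(A ∨ ¬E ∧ E) ∨ A)   — double negation
= E ∧ (¬A ∨ A)   — complement / identity
= E   — complement / identity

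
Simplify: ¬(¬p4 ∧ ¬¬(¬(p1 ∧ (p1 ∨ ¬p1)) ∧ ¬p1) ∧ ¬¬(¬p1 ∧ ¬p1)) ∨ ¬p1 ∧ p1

¬(¬p4 ∧ ¬¬(¬(p1 ∧ (p1 ∨ ¬p1)) ∧ ¬p1) ∧ ¬¬(¬p1 ∧ ¬p1)) ∨ ¬p1 ∧ p1
= ¬(¬p4 ∧ ¬¬(¬p1 ∧ ¬p1) ∧ ¬¬(¬p1 ∧ ¬p1)) ∨ ¬p1 ∧ p1
= ¬(¬p4 ∧ ¬¬(¬p1 ∧ ¬p1)) ∨ ¬p1 ∧ p1
= ¬(¬p4 ∧ ¬¬(¬p1 ∧ ¬p1))
= ¬(¬p4 ∧ ¬¬¬p1)
= ¬(¬p4 ∧ ¬p1)
= p4 ∨ p1

p4 ∨ p1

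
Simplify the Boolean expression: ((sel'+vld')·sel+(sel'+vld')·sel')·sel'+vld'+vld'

((sel'+vld')·sel+(sel'+vld')·sel')·sel'+vld'+vld'
= (sel'+vld')·sel'+vld'+vld'
= sel'+vld'+vld'
= sel'+vld'

sel'+vld'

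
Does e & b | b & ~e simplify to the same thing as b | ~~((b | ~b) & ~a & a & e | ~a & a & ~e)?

Yes

E1: e & b | b & ~e
    = b
E2: b | ~~((b | ~b) & ~a & a & e | ~a & a & ~e)
    = b | ~~(~a & a & e | ~a & a & ~e)
    = b | ~~(~a & a)
    = b | ~a & a
    = b
Both reduce to b, so they are equivalent.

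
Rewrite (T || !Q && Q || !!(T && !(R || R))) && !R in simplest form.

T && !R

(T || !Q && Q || !!(T && !(R || R))) && !R
= (T || !Q && Q || T && !(R || R)) && !R   — double negation
= (T || T && !(R || R)) && !R   — complement / identity
= (T || T && !R) && !R   — idempotence
= T && !R   — absorption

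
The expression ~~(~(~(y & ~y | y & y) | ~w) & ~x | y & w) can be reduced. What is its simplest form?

~~(~(~(y & ~y | y & y) | ~w) & ~x | y & w)
= ~~(~(~y | ~w) & ~x | y & w)   [distribution]
= ~~(y & w & ~x | y & w)   [De Morgan]
= y & w & ~x | y & w   [double negation]
= y & w   [absorption]

y & w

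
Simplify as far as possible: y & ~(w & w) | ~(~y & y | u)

y & ~(w & w) | ~(~y & y | u)
= y & ~(w & w) | ~u
= y & ~w | ~u

y & ~w | ~u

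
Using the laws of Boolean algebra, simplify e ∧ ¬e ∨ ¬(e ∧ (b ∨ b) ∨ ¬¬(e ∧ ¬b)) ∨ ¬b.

¬e ∨ ¬b

e ∧ ¬e ∨ ¬(e ∧ (b ∨ b) ∨ ¬¬(e ∧ ¬b)) ∨ ¬b
= e ∧ ¬e ∨ ¬(e ∧ b ∨ ¬¬(e ∧ ¬b)) ∨ ¬b   (idempotence)
= e ∧ ¬e ∨ ¬(e ∧ b ∨ e ∧ ¬b) ∨ ¬b   (double negation)
= e ∧ ¬e ∨ ¬e ∨ ¬b   (distribution)
= ¬e ∨ ¬b   (complement / identity)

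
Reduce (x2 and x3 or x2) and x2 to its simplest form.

(x2 and x3 or x2) and x2
= x2 and x2
= x2

x2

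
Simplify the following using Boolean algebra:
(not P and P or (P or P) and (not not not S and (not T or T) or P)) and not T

(not P and P or (P or P) and (not not not S and (not T or T) or P)) and not T
= (not P and P or (P or P) and (not S and (not T or T) or P)) and not T   — double negation
= (not P and P or (P or P) and (not S or P)) and not T   — complement / identity
= (not P and P or P and not S or P) and not T   — distribution
= (P and not S or P) and not T   — complement / identity
= P and not T   — absorption

P and not T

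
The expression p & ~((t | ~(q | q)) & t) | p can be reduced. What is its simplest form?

p

p & ~((t | ~(q | q)) & t) | p
= p & ~((t | ~q) & t) | p   — idempotence
= p & ~t | p   — absorption
= p   — absorption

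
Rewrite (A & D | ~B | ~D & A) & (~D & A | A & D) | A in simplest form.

(A & D | ~B | ~D & A) & (~D & A | A & D) | A
= ~D & A | (A & D | ~B) & A & D | A
= ~D & A | A & D | A
= A & (~D | D) | A
= A | A
= A

A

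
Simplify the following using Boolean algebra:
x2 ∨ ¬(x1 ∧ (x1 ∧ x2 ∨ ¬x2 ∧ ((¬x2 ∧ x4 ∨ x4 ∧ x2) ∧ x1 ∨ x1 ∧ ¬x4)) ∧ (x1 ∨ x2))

x2 ∨ ¬x1

x2 ∨ ¬(x1 ∧ (x1 ∧ x2 ∨ ¬x2 ∧ ((¬x2 ∧ x4 ∨ x4 ∧ x2) ∧ x1 ∨ x1 ∧ ¬x4)) ∧ (x1 ∨ x2))
= x2 ∨ ¬(x1 ∧ (x1 ∧ x2 ∨ ¬x2 ∧ (x4 ∧ x1 ∨ x1 ∧ ¬x4)) ∧ (x1 ∨ x2))   — distribution
= x2 ∨ ¬(x1 ∧ (x1 ∧ x2 ∨ ¬x2 ∧ x1) ∧ (x1 ∨ x2))   — distribution
= x2 ∨ ¬(x1 ∧ x1 ∧ (x1 ∨ x2))   — distribution
= x2 ∨ ¬(x1 ∧ (x1 ∨ x2))   — idempotence
= x2 ∨ ¬x1   — absorption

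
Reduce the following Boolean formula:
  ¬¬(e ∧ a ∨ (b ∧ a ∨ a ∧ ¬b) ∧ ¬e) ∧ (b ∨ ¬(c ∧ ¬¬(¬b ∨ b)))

a ∧ (b ∨ ¬c)

¬¬(e ∧ a ∨ (b ∧ a ∨ a ∧ ¬b) ∧ ¬e) ∧ (b ∨ ¬(c ∧ ¬¬(¬b ∨ b)))
= (e ∧ a ∨ (b ∧ a ∨ a ∧ ¬b) ∧ ¬e) ∧ (b ∨ ¬(c ∧ ¬¬(¬b ∨ b)))
= (e ∧ a ∨ a ∧ ¬e) ∧ (b ∨ ¬(c ∧ ¬¬(¬b ∨ b)))
= a ∧ (b ∨ ¬(c ∧ ¬¬(¬b ∨ b)))
= a ∧ (b ∨ ¬(c ∧ (¬b ∨ b)))
= a ∧ (b ∨ ¬c)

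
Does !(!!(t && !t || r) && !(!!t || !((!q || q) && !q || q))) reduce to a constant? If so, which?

no

!(!!(t && !t || r) && !(!!t || !((!q || q) && !q || q)))
= !(!!(t && !t || r) && !(!!t || !(!q || q)))   (complement / identity)
= !(!!r && !(!!t || !(!q || q)))   (complement / identity)
= !(!!r && !t && (!q || q))   (De Morgan)
= !(!!r && !t)   (complement / identity)
= !r || t   (De Morgan)
This depends on r, t, so it is not a constant.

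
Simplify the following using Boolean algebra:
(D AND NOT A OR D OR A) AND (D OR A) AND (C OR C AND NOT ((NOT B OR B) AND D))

(D AND NOT A OR D OR A) AND (D OR A) AND (C OR C AND NOT ((NOT B OR B) AND D))
= (D AND NOT A OR D OR A) AND (D OR A) AND (C OR C AND NOT D)   (complement / identity)
= (D OR A) AND (D OR A) AND (C OR C AND NOT D)   (absorption)
= (D OR A) AND (C OR C AND NOT D)   (idempotence)
= (D OR A) AND C   (absorption)

(D OR A) AND C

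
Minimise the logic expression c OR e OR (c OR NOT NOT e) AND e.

c OR e OR (c OR NOT NOT e) AND e
= c OR e OR (c OR e) AND e   — double negation
= c OR e   — absorption

c OR e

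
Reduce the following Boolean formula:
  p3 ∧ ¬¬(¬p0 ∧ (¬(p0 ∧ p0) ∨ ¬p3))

p3 ∧ ¬p0

p3 ∧ ¬¬(¬p0 ∧ (¬(p0 ∧ p0) ∨ ¬p3))
= p3 ∧ ¬¬(¬p0 ∧ (¬p0 ∨ ¬p3))   [idempotence]
= p3 ∧ ¬¬¬p0   [absorption]
= p3 ∧ ¬p0   [double negation]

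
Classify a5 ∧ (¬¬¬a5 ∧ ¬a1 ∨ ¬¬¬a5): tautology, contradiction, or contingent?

a5 ∧ (¬¬¬a5 ∧ ¬a1 ∨ ¬¬¬a5)
= a5 ∧ ¬¬¬a5   — absorption
= a5 ∧ ¬a5   — double negation
= False   — complement

contradiction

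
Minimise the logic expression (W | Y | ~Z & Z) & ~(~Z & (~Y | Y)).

(W | Y | ~Z & Z) & ~(~Z & (~Y | Y))
= (W | Y | ~Z & Z) & ~~Z
= (W | Y) & ~~Z
= (W | Y) & Z

(W | Y) & Z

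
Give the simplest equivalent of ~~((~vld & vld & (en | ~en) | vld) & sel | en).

vld & sel | en

~~((~vld & vld & (en | ~en) | vld) & sel | en)
= (~vld & vld & (en | ~en) | vld) & sel | en
= (~vld & vld | vld) & sel | en
= vld & sel | en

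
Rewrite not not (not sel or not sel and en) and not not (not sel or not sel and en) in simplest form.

not not (not sel or not sel and en) and not not (not sel or not sel and en)
= not not (not sel or not sel and en)   — idempotence
= not sel or not sel and en   — double negation
= not sel   — absorption

not sel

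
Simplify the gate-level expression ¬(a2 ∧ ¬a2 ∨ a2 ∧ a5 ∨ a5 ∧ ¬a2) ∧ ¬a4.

¬a5 ∧ ¬a4

¬(a2 ∧ ¬a2 ∨ a2 ∧ a5 ∨ a5 ∧ ¬a2) ∧ ¬a4
= ¬(a2 ∧ a5 ∨ a5 ∧ ¬a2) ∧ ¬a4   — complement / identity
= ¬a5 ∧ ¬a4   — distribution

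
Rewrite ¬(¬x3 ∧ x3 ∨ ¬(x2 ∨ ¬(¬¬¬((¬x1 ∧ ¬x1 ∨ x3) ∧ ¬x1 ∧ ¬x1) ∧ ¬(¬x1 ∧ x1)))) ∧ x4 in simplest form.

(x2 ∨ ¬x1) ∧ x4

¬(¬x3 ∧ x3 ∨ ¬(x2 ∨ ¬(¬¬¬((¬x1 ∧ ¬x1 ∨ x3) ∧ ¬x1 ∧ ¬x1) ∧ ¬(¬x1 ∧ x1)))) ∧ x4
= ¬¬(x2 ∨ ¬(¬¬¬((¬x1 ∧ ¬x1 ∨ x3) ∧ ¬x1 ∧ ¬x1) ∧ ¬(¬x1 ∧ x1))) ∧ x4
= ¬¬(x2 ∨ ¬(¬¬¬(¬x1 ∧ ¬x1) ∧ ¬(¬x1 ∧ x1))) ∧ x4
= ¬¬(x2 ∨ ¬¬(¬x1 ∧ ¬x1) ∨ ¬x1 ∧ x1) ∧ x4
= ¬¬(x2 ∨ ¬x1 ∧ ¬x1 ∨ ¬x1 ∧ x1) ∧ x4
= ¬¬(x2 ∨ ¬x1) ∧ x4
= (x2 ∨ ¬x1) ∧ x4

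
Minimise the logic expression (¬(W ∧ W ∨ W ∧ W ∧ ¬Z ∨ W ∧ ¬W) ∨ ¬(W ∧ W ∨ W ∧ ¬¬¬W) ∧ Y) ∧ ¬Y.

(¬(W ∧ W ∨ W ∧ W ∧ ¬Z ∨ W ∧ ¬W) ∨ ¬(W ∧ W ∨ W ∧ ¬¬¬W) ∧ Y) ∧ ¬Y
= (¬(W ∧ W ∨ W ∧ W ∧ ¬Z ∨ W ∧ ¬W) ∨ ¬(W ∧ W ∨ W ∧ ¬W) ∧ Y) ∧ ¬Y   (double negation)
= (¬(W ∧ W ∨ W ∧ ¬W) ∨ ¬(W ∧ W ∨ W ∧ ¬W) ∧ Y) ∧ ¬Y   (absorption)
= ¬(W ∧ W ∨ W ∧ ¬W) ∧ ¬Y   (absorption)
= ¬W ∧ ¬Y   (distribution)

¬W ∧ ¬Y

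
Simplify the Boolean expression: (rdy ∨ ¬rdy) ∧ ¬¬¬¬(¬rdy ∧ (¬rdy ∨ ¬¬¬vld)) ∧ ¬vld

¬rdy ∧ ¬vld

(rdy ∨ ¬rdy) ∧ ¬¬¬¬(¬rdy ∧ (¬rdy ∨ ¬¬¬vld)) ∧ ¬vld
= (rdy ∨ ¬rdy) ∧ ¬¬¬¬(¬rdy ∧ (¬rdy ∨ ¬vld)) ∧ ¬vld   — double negation
= (rdy ∨ ¬rdy) ∧ ¬¬¬¬¬rdy ∧ ¬vld   — absorption
= ¬¬¬¬¬rdy ∧ ¬vld   — complement / identity
= ¬¬¬rdy ∧ ¬vld   — double negation
= ¬rdy ∧ ¬vld   — double negation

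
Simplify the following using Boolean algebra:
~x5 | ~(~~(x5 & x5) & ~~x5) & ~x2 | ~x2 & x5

~x5 | ~x2

~x5 | ~(~~(x5 & x5) & ~~x5) & ~x2 | ~x2 & x5
= ~x5 | ~(~~x5 & ~~x5) & ~x2 | ~x2 & x5   [idempotence]
= ~x5 | (~x5 | ~x5) & ~x2 | ~x2 & x5   [De Morgan]
= ~x5 | ~x5 & ~x2 | ~x2 & x5   [idempotence]
= ~x5 | ~x2   [distribution]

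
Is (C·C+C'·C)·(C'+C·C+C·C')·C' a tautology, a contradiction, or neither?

contradiction

(C·C+C'·C)·(C'+C·C+C·C')·C'
= (C·C+C'·C)·(C'+C)·C'   (distribution)
= C·(C'+C)·C'   (distribution)
= C·C'   (complement / identity)
= 0   (complement)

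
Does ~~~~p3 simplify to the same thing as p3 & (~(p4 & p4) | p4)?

Yes

E1: ~~~~p3
    = ~~p3   — double negation
    = p3   — double negation
E2: p3 & (~(p4 & p4) | p4)
    = p3 & (~p4 | p4)   — idempotence
    = p3   — complement / identity
Both reduce to p3, so they are equivalent.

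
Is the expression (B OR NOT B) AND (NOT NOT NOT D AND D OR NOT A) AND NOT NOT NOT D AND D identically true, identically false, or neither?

(B OR NOT B) AND (NOT NOT NOT D AND D OR NOT A) AND NOT NOT NOT D AND D
= (NOT NOT NOT D AND D OR NOT A) AND NOT NOT NOT D AND D   (complement / identity)
= NOT NOT NOT D AND D   (absorption)
= NOT D AND D   (double negation)
= FALSE   (complement)

identically false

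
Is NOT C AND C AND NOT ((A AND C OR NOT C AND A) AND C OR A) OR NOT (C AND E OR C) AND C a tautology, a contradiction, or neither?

contradiction

NOT C AND C AND NOT ((A AND C OR NOT C AND A) AND C OR A) OR NOT (C AND E OR C) AND C
= NOT C AND C AND NOT (A AND C OR A) OR NOT (C AND E OR C) AND C   — distribution
= NOT C AND C AND NOT (A AND C OR A) OR NOT C AND C   — absorption
= NOT C AND C AND NOT A OR NOT C AND C   — absorption
= NOT C AND C   — absorption
= FALSE   — complement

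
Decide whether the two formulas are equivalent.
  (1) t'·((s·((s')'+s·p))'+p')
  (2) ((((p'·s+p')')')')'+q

E1: t'·((s·((s')'+s·p))'+p')
    = t'·((s·(s+s·p))'+p')   — double negation
    = t'·((s·s)'+p')   — absorption
    = t'·(s'+p')   — idempotence
E2: ((((p'·s+p')')')')'+q
    = ((((p')')')')'+q   — absorption
    = ((p')')'+q   — double negation
    = p'+q   — double negation
These differ: at p=1, q=1, s=1, t=1, E1 = 0 but E2 = 1.

No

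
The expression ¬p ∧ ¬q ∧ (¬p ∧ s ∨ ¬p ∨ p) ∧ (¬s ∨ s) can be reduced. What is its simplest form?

¬p ∧ ¬q ∧ (¬p ∧ s ∨ ¬p ∨ p) ∧ (¬s ∨ s)
= ¬p ∧ ¬q ∧ (¬p ∨ p) ∧ (¬s ∨ s)   — absorption
= ¬p ∧ ¬q ∧ (¬s ∨ s)   — complement / identity
= ¬p ∧ ¬q   — complement / identity

¬p ∧ ¬q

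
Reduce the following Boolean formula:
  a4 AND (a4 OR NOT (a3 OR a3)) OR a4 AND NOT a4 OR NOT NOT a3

a4 AND (a4 OR NOT (a3 OR a3)) OR a4 AND NOT a4 OR NOT NOT a3
= a4 AND (a4 OR NOT a3) OR a4 AND NOT a4 OR NOT NOT a3
= a4 AND (a4 OR NOT a3) OR NOT NOT a3
= a4 AND (a4 OR NOT a3) OR a3
= a4 OR a3

a4 OR a3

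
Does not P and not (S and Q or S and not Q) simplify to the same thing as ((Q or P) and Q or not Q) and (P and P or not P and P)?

E1: not P and not (S and Q or S and not Q)
    = not P and not S
E2: ((Q or P) and Q or not Q) and (P and P or not P and P)
    = ((Q or P) and Q or not Q) and P
    = (Q or not Q) and P
    = P
These differ: at P=1, Q=0, S=0, E1 = 0 but E2 = 1.

No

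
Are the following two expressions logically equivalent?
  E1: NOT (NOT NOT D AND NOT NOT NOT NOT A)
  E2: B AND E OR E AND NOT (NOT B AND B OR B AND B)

No

E1: NOT (NOT NOT D AND NOT NOT NOT NOT A)
    = NOT (NOT NOT D AND NOT NOT A)   (double negation)
    = NOT D OR NOT A   (De Morgan)
E2: B AND E OR E AND NOT (NOT B AND B OR B AND B)
    = B AND E OR E AND NOT B   (distribution)
    = E   (distribution)
These differ: at A=0, B=0, D=0, E=0, E1 = 1 but E2 = 0.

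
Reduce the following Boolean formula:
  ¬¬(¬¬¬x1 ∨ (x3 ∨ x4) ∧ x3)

¬x1 ∨ x3

¬¬(¬¬¬x1 ∨ (x3 ∨ x4) ∧ x3)
= ¬¬¬x1 ∨ (x3 ∨ x4) ∧ x3
= ¬x1 ∨ (x3 ∨ x4) ∧ x3
= ¬x1 ∨ x3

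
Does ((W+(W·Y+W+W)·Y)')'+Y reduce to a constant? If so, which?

((W+(W·Y+W+W)·Y)')'+Y
= ((W+(W+W)·Y)')'+Y   [absorption]
= ((W+W·Y)')'+Y   [idempotence]
= (W')'+Y   [absorption]
= W+Y   [double negation]
This depends on W, Y, so it is not a constant.

no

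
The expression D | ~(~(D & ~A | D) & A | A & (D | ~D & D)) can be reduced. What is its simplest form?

D | ~(~(D & ~A | D) & A | A & (D | ~D & D))
= D | ~(~(D & ~A | D) & A | A & D)   (complement / identity)
= D | ~(~D & A | A & D)   (absorption)
= D | ~A   (distribution)

D | ~A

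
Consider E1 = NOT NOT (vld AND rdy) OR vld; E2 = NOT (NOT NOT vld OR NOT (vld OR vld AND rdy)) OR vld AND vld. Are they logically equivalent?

Yes

E1: NOT NOT (vld AND rdy) OR vld
    = vld AND rdy OR vld
    = vld
E2: NOT (NOT NOT vld OR NOT (vld OR vld AND rdy)) OR vld AND vld
    = NOT vld AND (vld OR vld AND rdy) OR vld AND vld
    = NOT vld AND vld OR vld AND vld
    = vld
Both reduce to vld, so they are equivalent.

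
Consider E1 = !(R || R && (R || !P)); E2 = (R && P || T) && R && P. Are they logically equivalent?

E1: !(R || R && (R || !P))
    = !(R || R)
    = !R
E2: (R && P || T) && R && P
    = R && P
These differ: at P=1, R=0, T=1, E1 = 1 but E2 = 0.

No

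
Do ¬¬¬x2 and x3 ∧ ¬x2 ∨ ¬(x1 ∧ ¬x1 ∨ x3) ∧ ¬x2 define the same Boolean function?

E1: ¬¬¬x2
    = ¬x2   (double negation)
E2: x3 ∧ ¬x2 ∨ ¬(x1 ∧ ¬x1 ∨ x3) ∧ ¬x2
    = x3 ∧ ¬x2 ∨ ¬x3 ∧ ¬x2   (complement / identity)
    = ¬x2   (distribution)
Both reduce to ¬x2, so they are equivalent.

Yes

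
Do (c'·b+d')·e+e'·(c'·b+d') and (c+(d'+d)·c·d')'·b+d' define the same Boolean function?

Yes

E1: (c'·b+d')·e+e'·(c'·b+d')
    = c'·b+d'   — distribution
E2: (c+(d'+d)·c·d')'·b+d'
    = (c+c·d')'·b+d'   — complement / identity
    = c'·b+d'   — absorption
Both reduce to c'·b+d', so they are equivalent.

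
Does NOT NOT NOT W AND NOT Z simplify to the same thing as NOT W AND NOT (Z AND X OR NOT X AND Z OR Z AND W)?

E1: NOT NOT NOT W AND NOT Z
    = NOT W AND NOT Z   [double negation]
E2: NOT W AND NOT (Z AND X OR NOT X AND Z OR Z AND W)
    = NOT W AND NOT (Z OR Z AND W)   [distribution]
    = NOT W AND NOT Z   [absorption]
Both reduce to NOT W AND NOT Z, so they are equivalent.

Yes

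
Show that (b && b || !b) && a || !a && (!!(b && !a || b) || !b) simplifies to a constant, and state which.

true

(b && b || !b) && a || !a && (!!(b && !a || b) || !b)
= (b && b || !b) && a || !a && (b && !a || b || !b)   (double negation)
= (b && b || !b) && a || !a && (b || !b)   (absorption)
= (b || !b) && a || !a && (b || !b)   (idempotence)
= b || !b   (distribution)
= true   (complement)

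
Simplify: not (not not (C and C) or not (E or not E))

not C

not (not not (C and C) or not (E or not E))
= not (C and C) and (E or not E)   (De Morgan)
= not (C and C)   (complement / identity)
= not C   (idempotence)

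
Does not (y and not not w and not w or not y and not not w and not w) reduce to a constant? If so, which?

not (y and not not w and not w or not y and not not w and not w)
= not (not not w and not w)   — distribution
= not w or w   — De Morgan
= True   — complement

yes, True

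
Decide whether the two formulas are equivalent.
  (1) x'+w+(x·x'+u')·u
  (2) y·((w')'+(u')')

E1: x'+w+(x·x'+u')·u
    = x'+w+u'·u   [complement / identity]
    = x'+w   [complement / identity]
E2: y·((w')'+(u')')
    = y·(w+(u')')   [double negation]
    = y·(w+u)   [double negation]
These differ: at u=0, w=1, x=0, y=0, E1 = 1 but E2 = 0.

No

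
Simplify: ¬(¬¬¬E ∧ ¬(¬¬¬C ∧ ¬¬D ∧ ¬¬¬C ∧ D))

E ∨ ¬C ∧ D

¬(¬¬¬E ∧ ¬(¬¬¬C ∧ ¬¬D ∧ ¬¬¬C ∧ D))
= ¬(¬¬¬E ∧ ¬(¬¬¬C ∧ D ∧ ¬¬¬C ∧ D))   (double negation)
= ¬(¬¬¬E ∧ ¬(¬¬¬C ∧ D))   (idempotence)
= ¬(¬E ∧ ¬(¬¬¬C ∧ D))   (double negation)
= ¬(¬E ∧ ¬(¬C ∧ D))   (double negation)
= E ∨ ¬C ∧ D   (De Morgan)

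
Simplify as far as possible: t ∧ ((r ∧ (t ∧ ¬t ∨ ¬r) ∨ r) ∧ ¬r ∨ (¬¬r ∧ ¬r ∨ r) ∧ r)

t ∧ r

t ∧ ((r ∧ (t ∧ ¬t ∨ ¬r) ∨ r) ∧ ¬r ∨ (¬¬r ∧ ¬r ∨ r) ∧ r)
= t ∧ ((r ∧ ¬r ∨ r) ∧ ¬r ∨ (¬¬r ∧ ¬r ∨ r) ∧ r)   [complement / identity]
= t ∧ ((r ∧ ¬r ∨ r) ∧ ¬r ∨ (r ∧ ¬r ∨ r) ∧ r)   [double negation]
= t ∧ (r ∧ ¬r ∨ r)   [distribution]
= t ∧ r   [complement / identity]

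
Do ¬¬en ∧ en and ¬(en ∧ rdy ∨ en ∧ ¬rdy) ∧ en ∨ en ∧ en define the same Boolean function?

Yes

E1: ¬¬en ∧ en
    = en ∧ en   [double negation]
    = en   [idempotence]
E2: ¬(en ∧ rdy ∨ en ∧ ¬rdy) ∧ en ∨ en ∧ en
    = ¬en ∧ en ∨ en ∧ en   [distribution]
    = en   [distribution]
Both reduce to en, so they are equivalent.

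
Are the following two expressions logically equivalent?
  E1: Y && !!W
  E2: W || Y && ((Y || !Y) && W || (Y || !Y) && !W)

No

E1: Y && !!W
    = Y && W   [double negation]
E2: W || Y && ((Y || !Y) && W || (Y || !Y) && !W)
    = W || Y && (Y || !Y)   [distribution]
    = W || Y   [complement / identity]
These differ: at W=0, Y=1, E1 = 0 but E2 = 1.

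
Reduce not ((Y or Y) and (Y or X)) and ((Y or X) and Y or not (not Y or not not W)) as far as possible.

False

not ((Y or Y) and (Y or X)) and ((Y or X) and Y or not (not Y or not not W))
= not ((Y or Y) and (Y or X)) and (Y or not (not Y or not not W))   (absorption)
= not ((Y or Y) and (Y or X)) and (Y or Y and not W)   (De Morgan)
= not ((Y or Y) and (Y or X)) and Y   (absorption)
= not (Y and X or Y) and Y   (distribution)
= not Y and Y   (absorption)
= False   (complement)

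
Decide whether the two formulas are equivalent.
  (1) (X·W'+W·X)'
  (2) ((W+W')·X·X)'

E1: (X·W'+W·X)'
    = X'   (distribution)
E2: ((W+W')·X·X)'
    = (X·X)'   (complement / identity)
    = X'   (idempotence)
Both reduce to X', so they are equivalent.

Yes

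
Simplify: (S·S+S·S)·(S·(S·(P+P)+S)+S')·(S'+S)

(S·S+S·S)·(S·(S·(P+P)+S)+S')·(S'+S)
= (S·S+S·S)·(S·(S·P+S)+S')·(S'+S)   (idempotence)
= (S·S+S·S)·(S·(S·P+S)+S')   (complement / identity)
= (S·S+S·S)·(S·S+S')   (absorption)
= S·S·S'+S·S   (distribution)
= S·S'+S·S   (idempotence)
= S   (distribution)

S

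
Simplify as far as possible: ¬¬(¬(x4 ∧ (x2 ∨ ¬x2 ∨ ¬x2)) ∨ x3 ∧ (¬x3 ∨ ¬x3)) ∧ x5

¬¬(¬(x4 ∧ (x2 ∨ ¬x2 ∨ ¬x2)) ∨ x3 ∧ (¬x3 ∨ ¬x3)) ∧ x5
= ¬¬(¬(x4 ∧ (x2 ∨ ¬x2)) ∨ x3 ∧ (¬x3 ∨ ¬x3)) ∧ x5   [idempotence]
= ¬¬(¬x4 ∨ x3 ∧ (¬x3 ∨ ¬x3)) ∧ x5   [complement / identity]
= (¬x4 ∨ x3 ∧ (¬x3 ∨ ¬x3)) ∧ x5   [double negation]
= (¬x4 ∨ x3 ∧ ¬x3) ∧ x5   [idempotence]
= ¬x4 ∧ x5   [complement / identity]

¬x4 ∧ x5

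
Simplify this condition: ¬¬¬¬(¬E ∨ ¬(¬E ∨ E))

¬¬¬¬(¬E ∨ ¬(¬E ∨ E))
= ¬¬(¬E ∨ ¬(¬E ∨ E))   (double negation)
= ¬(E ∧ (¬E ∨ E))   (De Morgan)
= ¬E   (complement / identity)

¬E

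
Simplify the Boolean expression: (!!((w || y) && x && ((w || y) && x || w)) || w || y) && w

(!!((w || y) && x && ((w || y) && x || w)) || w || y) && w
= ((w || y) && x && ((w || y) && x || w) || w || y) && w   [double negation]
= ((w || y) && x || w || y) && w   [absorption]
= (w || y) && w   [absorption]
= w   [absorption]

w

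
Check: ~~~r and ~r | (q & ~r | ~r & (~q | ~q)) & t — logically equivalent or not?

Yes

E1: ~~~r
    = ~r   (double negation)
E2: ~r | (q & ~r | ~r & (~q | ~q)) & t
    = ~r | (q & ~r | ~r & ~q) & t   (idempotence)
    = ~r | ~r & t   (distribution)
    = ~r   (absorption)
Both reduce to ~r, so they are equivalent.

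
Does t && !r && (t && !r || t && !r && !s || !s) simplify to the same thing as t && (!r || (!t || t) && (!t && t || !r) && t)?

E1: t && !r && (t && !r || t && !r && !s || !s)
    = t && !r && (t && !r || !s)   (absorption)
    = t && !r   (absorption)
E2: t && (!r || (!t || t) && (!t && t || !r) && t)
    = t && (!r || (!t || t) && !r && t)   (complement / identity)
    = t && (!r || !r && t)   (complement / identity)
    = t && !r   (absorption)
Both reduce to t && !r, so they are equivalent.

Yes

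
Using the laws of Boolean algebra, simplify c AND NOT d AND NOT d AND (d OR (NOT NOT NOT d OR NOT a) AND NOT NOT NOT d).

c AND NOT d AND NOT d AND (d OR (NOT NOT NOT d OR NOT a) AND NOT NOT NOT d)
= c AND NOT d AND NOT d AND (d OR NOT NOT NOT d)   (absorption)
= c AND NOT d AND NOT d AND (d OR NOT d)   (double negation)
= c AND NOT d AND (d OR NOT d)   (idempotence)
= c AND NOT d   (complement / identity)

c AND NOT d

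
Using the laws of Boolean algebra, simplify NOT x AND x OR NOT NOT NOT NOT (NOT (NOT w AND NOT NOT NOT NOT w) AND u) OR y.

u OR y

NOT x AND x OR NOT NOT NOT NOT (NOT (NOT w AND NOT NOT NOT NOT w) AND u) OR y
= NOT x AND x OR NOT NOT (NOT (NOT w AND NOT NOT NOT NOT w) AND u) OR y
= NOT x AND x OR NOT NOT (NOT (NOT w AND NOT NOT w) AND u) OR y
= NOT x AND x OR NOT NOT ((w OR NOT w) AND u) OR y
= NOT NOT ((w OR NOT w) AND u) OR y
= NOT NOT u OR y
= u OR y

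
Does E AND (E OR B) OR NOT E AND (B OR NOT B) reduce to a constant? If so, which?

E AND (E OR B) OR NOT E AND (B OR NOT B)
= E AND (E OR B) OR NOT E   — complement / identity
= E OR NOT E   — absorption
= TRUE   — complement

yes, True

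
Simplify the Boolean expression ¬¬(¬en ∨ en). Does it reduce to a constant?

True

¬¬(¬en ∨ en)
= ¬en ∨ en
= True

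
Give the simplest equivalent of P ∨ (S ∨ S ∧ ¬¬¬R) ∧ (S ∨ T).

P ∨ S

P ∨ (S ∨ S ∧ ¬¬¬R) ∧ (S ∨ T)
= P ∨ (S ∨ S ∧ ¬R) ∧ (S ∨ T)
= P ∨ S ∧ (S ∨ T)
= P ∨ S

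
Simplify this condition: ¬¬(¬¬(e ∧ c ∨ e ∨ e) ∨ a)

¬¬(¬¬(e ∧ c ∨ e ∨ e) ∨ a)
= ¬¬(¬¬(e ∧ c ∨ e) ∨ a)
= ¬¬(¬¬e ∨ a)
= ¬¬e ∨ a
= e ∨ a

e ∨ a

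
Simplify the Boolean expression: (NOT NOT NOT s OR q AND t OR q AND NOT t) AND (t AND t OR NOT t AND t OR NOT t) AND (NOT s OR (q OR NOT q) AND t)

(NOT NOT NOT s OR q AND t OR q AND NOT t) AND (t AND t OR NOT t AND t OR NOT t) AND (NOT s OR (q OR NOT q) AND t)
= (NOT NOT NOT s OR q AND t OR q AND NOT t) AND (t OR NOT t) AND (NOT s OR (q OR NOT q) AND t)   (distribution)
= (NOT NOT NOT s OR q AND t OR q AND NOT t) AND (t OR NOT t) AND (NOT s OR t)   (complement / identity)
= (NOT NOT NOT s OR q) AND (t OR NOT t) AND (NOT s OR t)   (distribution)
= (NOT s OR q) AND (t OR NOT t) AND (NOT s OR t)   (double negation)
= (NOT s OR q) AND (NOT s OR t)   (complement / identity)
= NOT s OR q AND t   (distribution)

NOT s OR q AND t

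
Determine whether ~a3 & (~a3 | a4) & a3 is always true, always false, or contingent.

~a3 & (~a3 | a4) & a3
= ~a3 & a3
= 0

always false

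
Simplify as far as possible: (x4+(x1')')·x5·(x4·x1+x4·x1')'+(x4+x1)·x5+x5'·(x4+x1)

x4+x1

(x4+(x1')')·x5·(x4·x1+x4·x1')'+(x4+x1)·x5+x5'·(x4+x1)
= (x4+(x1')')·x5·x4'+(x4+x1)·x5+x5'·(x4+x1)   (distribution)
= (x4+x1)·x5·x4'+(x4+x1)·x5+x5'·(x4+x1)   (double negation)
= (x4+x1)·x5+x5'·(x4+x1)   (absorption)
= x4+x1   (distribution)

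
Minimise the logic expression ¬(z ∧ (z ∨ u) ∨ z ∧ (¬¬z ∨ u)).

¬z

¬(z ∧ (z ∨ u) ∨ z ∧ (¬¬z ∨ u))
= ¬(z ∧ (z ∨ u) ∨ z ∧ (z ∨ u))   — double negation
= ¬(z ∧ (z ∨ u))   — idempotence
= ¬z   — absorption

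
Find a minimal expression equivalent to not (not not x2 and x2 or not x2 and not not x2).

not (not not x2 and x2 or not x2 and not not x2)
= not not not x2   — distribution
= not x2   — double negation

not x2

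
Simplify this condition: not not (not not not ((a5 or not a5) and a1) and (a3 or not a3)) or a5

not not (not not not ((a5 or not a5) and a1) and (a3 or not a3)) or a5
= not not not not not ((a5 or not a5) and a1) or a5
= not not not ((a5 or not a5) and a1) or a5
= not ((a5 or not a5) and a1) or a5
= not a1 or a5

not a1 or a5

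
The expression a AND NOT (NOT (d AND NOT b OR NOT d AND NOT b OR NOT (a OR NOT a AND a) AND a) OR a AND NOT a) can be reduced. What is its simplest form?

a AND NOT b

a AND NOT (NOT (d AND NOT b OR NOT d AND NOT b OR NOT (a OR NOT a AND a) AND a) OR a AND NOT a)
= a AND NOT (NOT (d AND NOT b OR NOT d AND NOT b OR NOT a AND a) OR a AND NOT a)
= a AND NOT (NOT (NOT b OR NOT a AND a) OR a AND NOT a)
= a AND NOT (NOT NOT b OR a AND NOT a)
= a AND NOT NOT NOT b
= a AND NOT b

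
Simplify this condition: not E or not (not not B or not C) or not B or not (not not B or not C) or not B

not E or not (not not B or not C) or not B or not (not not B or not C) or not B
= not E or not (not not B or not C) or not B
= not E or not B and C or not B
= not E or not B

not E or not B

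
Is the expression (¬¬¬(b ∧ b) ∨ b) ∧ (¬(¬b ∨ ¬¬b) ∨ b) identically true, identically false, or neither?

(¬¬¬(b ∧ b) ∨ b) ∧ (¬(¬b ∨ ¬¬b) ∨ b)
= (¬¬¬b ∨ b) ∧ (¬(¬b ∨ ¬¬b) ∨ b)
= (¬b ∨ b) ∧ (¬(¬b ∨ ¬¬b) ∨ b)
= (¬b ∨ b) ∧ (b ∧ ¬b ∨ b)
= (¬b ∨ b) ∧ b
= b
This depends on b, so it is not a constant.

neither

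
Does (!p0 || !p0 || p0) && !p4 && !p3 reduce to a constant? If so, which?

no

(!p0 || !p0 || p0) && !p4 && !p3
= (!p0 || p0) && !p4 && !p3   — idempotence
= !p4 && !p3   — complement / identity
This depends on p3, p4, so it is not a constant.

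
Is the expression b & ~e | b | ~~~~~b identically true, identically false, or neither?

b & ~e | b | ~~~~~b
= b | ~~~~~b
= b | ~~~b
= b | ~b
= 1

identically true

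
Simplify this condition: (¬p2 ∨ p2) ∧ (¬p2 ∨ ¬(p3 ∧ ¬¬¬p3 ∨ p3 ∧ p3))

¬p2 ∨ ¬p3

(¬p2 ∨ p2) ∧ (¬p2 ∨ ¬(p3 ∧ ¬¬¬p3 ∨ p3 ∧ p3))
= (¬p2 ∨ p2) ∧ (¬p2 ∨ ¬(p3 ∧ ¬p3 ∨ p3 ∧ p3))
= ¬p2 ∨ ¬(p3 ∧ ¬p3 ∨ p3 ∧ p3)
= ¬p2 ∨ ¬p3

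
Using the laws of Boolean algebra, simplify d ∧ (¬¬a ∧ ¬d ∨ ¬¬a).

d ∧ a

d ∧ (¬¬a ∧ ¬d ∨ ¬¬a)
= d ∧ ¬¬a
= d ∧ a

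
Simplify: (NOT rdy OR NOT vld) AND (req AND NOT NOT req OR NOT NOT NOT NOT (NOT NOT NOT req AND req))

(NOT rdy OR NOT vld) AND (req AND NOT NOT req OR NOT NOT NOT NOT (NOT NOT NOT req AND req))
= (NOT rdy OR NOT vld) AND (req AND req OR NOT NOT NOT NOT (NOT NOT NOT req AND req))   — double negation
= (NOT rdy OR NOT vld) AND (req AND req OR NOT NOT NOT NOT (NOT req AND req))   — double negation
= (NOT rdy OR NOT vld) AND (req AND req OR NOT NOT (NOT req AND req))   — double negation
= (NOT rdy OR NOT vld) AND (req AND req OR NOT req AND req)   — double negation
= (NOT rdy OR NOT vld) AND req   — distribution

(NOT rdy OR NOT vld) AND req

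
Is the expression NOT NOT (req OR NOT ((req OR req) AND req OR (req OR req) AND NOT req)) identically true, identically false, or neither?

identically true

NOT NOT (req OR NOT ((req OR req) AND req OR (req OR req) AND NOT req))
= NOT NOT (req OR NOT (req OR req))   [distribution]
= NOT NOT (req OR NOT req)   [idempotence]
= req OR NOT req   [double negation]
= TRUE   [complement]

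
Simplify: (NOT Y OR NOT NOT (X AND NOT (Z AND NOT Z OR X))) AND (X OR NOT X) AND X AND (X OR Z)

(NOT Y OR NOT NOT (X AND NOT (Z AND NOT Z OR X))) AND (X OR NOT X) AND X AND (X OR Z)
= (NOT Y OR X AND NOT (Z AND NOT Z OR X)) AND (X OR NOT X) AND X AND (X OR Z)   — double negation
= (NOT Y OR X AND NOT X) AND (X OR NOT X) AND X AND (X OR Z)   — complement / identity
= NOT Y AND (X OR NOT X) AND X AND (X OR Z)   — complement / identity
= NOT Y AND (X OR NOT X) AND X   — absorption
= NOT Y AND X   — complement / identity

NOT Y AND X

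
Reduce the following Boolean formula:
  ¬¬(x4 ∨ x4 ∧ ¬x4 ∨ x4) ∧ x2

x4 ∧ x2

¬¬(x4 ∨ x4 ∧ ¬x4 ∨ x4) ∧ x2
= ¬¬(x4 ∨ x4) ∧ x2
= ¬¬x4 ∧ x2
= x4 ∧ x2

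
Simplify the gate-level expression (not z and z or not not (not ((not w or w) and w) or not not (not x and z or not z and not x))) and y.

(not w or not x) and y

(not z and z or not not (not ((not w or w) and w) or not not (not x and z or not z and not x))) and y
= (not z and z or not not (not w or not not (not x and z or not z and not x))) and y   — complement / identity
= (not z and z or not not (not w or not not not x)) and y   — distribution
= not not (not w or not not not x) and y   — complement / identity
= not not (not w or not x) and y   — double negation
= (not w or not x) and y   — double negation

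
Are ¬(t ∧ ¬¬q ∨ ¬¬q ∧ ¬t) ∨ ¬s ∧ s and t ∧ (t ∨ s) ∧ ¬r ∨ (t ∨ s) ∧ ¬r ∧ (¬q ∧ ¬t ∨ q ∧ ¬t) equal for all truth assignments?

No

E1: ¬(t ∧ ¬¬q ∨ ¬¬q ∧ ¬t) ∨ ¬s ∧ s
    = ¬¬¬q ∨ ¬s ∧ s   [distribution]
    = ¬q ∨ ¬s ∧ s   [double negation]
    = ¬q   [complement / identity]
E2: t ∧ (t ∨ s) ∧ ¬r ∨ (t ∨ s) ∧ ¬r ∧ (¬q ∧ ¬t ∨ q ∧ ¬t)
    = t ∧ (t ∨ s) ∧ ¬r ∨ (t ∨ s) ∧ ¬r ∧ ¬t   [distribution]
    = (t ∨ s) ∧ ¬r   [distribution]
These differ: at q=0, r=1, s=0, t=1, E1 = 1 but E2 = 0.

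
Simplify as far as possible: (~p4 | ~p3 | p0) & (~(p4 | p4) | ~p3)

~p4 | ~p3

(~p4 | ~p3 | p0) & (~(p4 | p4) | ~p3)
= (~p4 | ~p3 | p0) & (~p4 | ~p3)
= ~p4 | ~p3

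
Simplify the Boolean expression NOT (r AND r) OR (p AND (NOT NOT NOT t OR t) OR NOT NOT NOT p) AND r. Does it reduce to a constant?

NOT (r AND r) OR (p AND (NOT NOT NOT t OR t) OR NOT NOT NOT p) AND r
= NOT (r AND r) OR (p AND (NOT t OR t) OR NOT NOT NOT p) AND r   — double negation
= NOT (r AND r) OR (p AND (NOT t OR t) OR NOT p) AND r   — double negation
= NOT r OR (p AND (NOT t OR t) OR NOT p) AND r   — idempotence
= NOT r OR (p OR NOT p) AND r   — complement / identity
= NOT r OR r   — complement / identity
= TRUE   — complement

TRUE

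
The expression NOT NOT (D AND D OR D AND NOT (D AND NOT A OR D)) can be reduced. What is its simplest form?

NOT NOT (D AND D OR D AND NOT (D AND NOT A OR D))
= NOT NOT (D AND D OR D AND NOT D)   — absorption
= D AND D OR D AND NOT D   — double negation
= D   — distribution

D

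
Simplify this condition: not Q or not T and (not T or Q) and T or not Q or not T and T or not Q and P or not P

not Q or not T and (not T or Q) and T or not Q or not T and T or not Q and P or not P
= not Q or not T and T or not Q or not T and T or not Q and P or not P   — absorption
= not Q or not T and T or not Q and P or not P   — idempotence
= not Q or not Q and P or not P   — complement / identity
= not Q or not P   — absorption

not Q or not P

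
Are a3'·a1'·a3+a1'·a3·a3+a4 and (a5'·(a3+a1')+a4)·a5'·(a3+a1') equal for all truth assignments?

E1: a3'·a1'·a3+a1'·a3·a3+a4
    = a1'·a3+a4
E2: (a5'·(a3+a1')+a4)·a5'·(a3+a1')
    = a5'·(a3+a1')
These differ: at a1=0, a3=0, a4=1, a5=1, E1 = 1 but E2 = 0.

No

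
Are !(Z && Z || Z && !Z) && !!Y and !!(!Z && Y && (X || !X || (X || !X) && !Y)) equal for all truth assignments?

Yes

E1: !(Z && Z || Z && !Z) && !!Y
    = !Z && !!Y   (distribution)
    = !Z && Y   (double negation)
E2: !!(!Z && Y && (X || !X || (X || !X) && !Y))
    = !!(!Z && Y && (X || !X))   (absorption)
    = !Z && Y && (X || !X)   (double negation)
    = !Z && Y   (complement / identity)
Both reduce to !Z && Y, so they are equivalent.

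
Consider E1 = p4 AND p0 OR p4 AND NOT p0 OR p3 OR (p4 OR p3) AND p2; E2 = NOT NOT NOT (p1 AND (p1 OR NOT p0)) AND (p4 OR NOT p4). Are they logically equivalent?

E1: p4 AND p0 OR p4 AND NOT p0 OR p3 OR (p4 OR p3) AND p2
    = p4 OR p3 OR (p4 OR p3) AND p2   [distribution]
    = p4 OR p3   [absorption]
E2: NOT NOT NOT (p1 AND (p1 OR NOT p0)) AND (p4 OR NOT p4)
    = NOT (p1 AND (p1 OR NOT p0)) AND (p4 OR NOT p4)   [double negation]
    = NOT p1 AND (p4 OR NOT p4)   [absorption]
    = NOT p1   [complement / identity]
These differ: at p0=0, p1=1, p2=1, p3=1, p4=1, E1 = 1 but E2 = 0.

No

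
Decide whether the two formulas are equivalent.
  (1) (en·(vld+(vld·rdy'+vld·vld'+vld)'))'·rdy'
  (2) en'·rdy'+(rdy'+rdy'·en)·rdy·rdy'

E1: (en·(vld+(vld·rdy'+vld·vld'+vld)'))'·rdy'
    = (en·(vld+(vld·rdy'+vld)'))'·rdy'   [complement / identity]
    = (en·(vld+vld'))'·rdy'   [absorption]
    = en'·rdy'   [complement / identity]
E2: en'·rdy'+(rdy'+rdy'·en)·rdy·rdy'
    = en'·rdy'+rdy'·rdy·rdy'   [absorption]
    = (en'+rdy·rdy')·rdy'   [distribution]
    = en'·rdy'   [complement / identity]
Both reduce to en'·rdy', so they are equivalent.

Yes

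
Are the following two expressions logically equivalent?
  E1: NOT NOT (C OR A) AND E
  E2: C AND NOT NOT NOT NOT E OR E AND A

E1: NOT NOT (C OR A) AND E
    = (C OR A) AND E   [double negation]
E2: C AND NOT NOT NOT NOT E OR E AND A
    = C AND NOT NOT E OR E AND A   [double negation]
    = C AND E OR E AND A   [double negation]
    = (C OR A) AND E   [distribution]
Both reduce to (C OR A) AND E, so they are equivalent.

Yes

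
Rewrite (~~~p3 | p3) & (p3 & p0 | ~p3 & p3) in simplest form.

p3 & p0

(~~~p3 | p3) & (p3 & p0 | ~p3 & p3)
= (~~~p3 | p3) & p3 & p0   (complement / identity)
= (~p3 | p3) & p3 & p0   (double negation)
= p3 & p0   (complement / identity)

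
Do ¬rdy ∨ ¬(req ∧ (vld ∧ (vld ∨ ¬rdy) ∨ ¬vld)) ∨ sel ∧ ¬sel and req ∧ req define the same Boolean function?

No

E1: ¬rdy ∨ ¬(req ∧ (vld ∧ (vld ∨ ¬rdy) ∨ ¬vld)) ∨ sel ∧ ¬sel
    = ¬rdy ∨ ¬(req ∧ (vld ∨ ¬vld)) ∨ sel ∧ ¬sel   [absorption]
    = ¬rdy ∨ ¬(req ∧ (vld ∨ ¬vld))   [complement / identity]
    = ¬rdy ∨ ¬req   [complement / identity]
E2: req ∧ req
    = req   [idempotence]
These differ: at rdy=0, req=0, sel=0, vld=0, E1 = 1 but E2 = 0.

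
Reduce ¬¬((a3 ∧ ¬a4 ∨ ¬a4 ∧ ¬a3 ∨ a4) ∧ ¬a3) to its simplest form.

¬¬((a3 ∧ ¬a4 ∨ ¬a4 ∧ ¬a3 ∨ a4) ∧ ¬a3)
= ¬¬((¬a4 ∨ a4) ∧ ¬a3)   — distribution
= (¬a4 ∨ a4) ∧ ¬a3   — double negation
= ¬a3   — complement / identity

¬a3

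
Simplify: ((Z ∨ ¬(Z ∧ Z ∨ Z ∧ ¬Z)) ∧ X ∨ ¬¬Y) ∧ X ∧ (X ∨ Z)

X

((Z ∨ ¬(Z ∧ Z ∨ Z ∧ ¬Z)) ∧ X ∨ ¬¬Y) ∧ X ∧ (X ∨ Z)
= ((Z ∨ ¬(Z ∧ Z ∨ Z ∧ ¬Z)) ∧ X ∨ Y) ∧ X ∧ (X ∨ Z)   [double negation]
= ((Z ∨ ¬Z) ∧ X ∨ Y) ∧ X ∧ (X ∨ Z)   [distribution]
= (X ∨ Y) ∧ X ∧ (X ∨ Z)   [complement / identity]
= X ∧ (X ∨ Z)   [absorption]
= X   [absorption]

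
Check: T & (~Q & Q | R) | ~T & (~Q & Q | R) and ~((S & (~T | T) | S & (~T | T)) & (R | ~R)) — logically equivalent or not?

E1: T & (~Q & Q | R) | ~T & (~Q & Q | R)
    = ~Q & Q | R   — distribution
    = R   — complement / identity
E2: ~((S & (~T | T) | S & (~T | T)) & (R | ~R))
    = ~(S & (~T | T) & (R | ~R))   — idempotence
    = ~(S & (R | ~R))   — complement / identity
    = ~S   — complement / identity
These differ: at Q=0, R=1, S=1, T=0, E1 = 1 but E2 = 0.

No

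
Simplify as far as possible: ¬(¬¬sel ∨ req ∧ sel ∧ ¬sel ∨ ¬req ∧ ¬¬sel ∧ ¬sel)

¬(¬¬sel ∨ req ∧ sel ∧ ¬sel ∨ ¬req ∧ ¬¬sel ∧ ¬sel)
= ¬(¬¬sel ∨ req ∧ sel ∧ ¬sel ∨ ¬req ∧ sel ∧ ¬sel)
= ¬(sel ∨ req ∧ sel ∧ ¬sel ∨ ¬req ∧ sel ∧ ¬sel)
= ¬(sel ∨ sel ∧ ¬sel)
= ¬sel

¬sel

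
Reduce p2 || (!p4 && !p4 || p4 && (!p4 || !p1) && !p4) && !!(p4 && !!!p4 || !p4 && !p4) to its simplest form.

p2 || !p4

p2 || (!p4 && !p4 || p4 && (!p4 || !p1) && !p4) && !!(p4 && !!!p4 || !p4 && !p4)
= p2 || (!p4 && !p4 || p4 && !p4) && !!(p4 && !!!p4 || !p4 && !p4)
= p2 || (!p4 && !p4 || p4 && !p4) && (p4 && !!!p4 || !p4 && !p4)
= p2 || !p4 && (p4 && !!!p4 || !p4 && !p4)
= p2 || !p4 && (p4 && !p4 || !p4 && !p4)
= p2 || !p4 && !p4
= p2 || !p4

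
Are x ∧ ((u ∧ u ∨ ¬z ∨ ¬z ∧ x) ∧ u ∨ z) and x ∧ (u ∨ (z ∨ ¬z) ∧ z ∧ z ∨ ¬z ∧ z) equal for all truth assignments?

Yes

E1: x ∧ ((u ∧ u ∨ ¬z ∨ ¬z ∧ x) ∧ u ∨ z)
    = x ∧ ((u ∨ ¬z ∨ ¬z ∧ x) ∧ u ∨ z)   — idempotence
    = x ∧ ((u ∨ ¬z) ∧ u ∨ z)   — absorption
    = x ∧ (u ∨ z)   — absorption
E2: x ∧ (u ∨ (z ∨ ¬z) ∧ z ∧ z ∨ ¬z ∧ z)
    = x ∧ (u ∨ z ∧ z ∨ ¬z ∧ z)   — complement / identity
    = x ∧ (u ∨ z)   — distribution
Both reduce to x ∧ (u ∨ z), so they are equivalent.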